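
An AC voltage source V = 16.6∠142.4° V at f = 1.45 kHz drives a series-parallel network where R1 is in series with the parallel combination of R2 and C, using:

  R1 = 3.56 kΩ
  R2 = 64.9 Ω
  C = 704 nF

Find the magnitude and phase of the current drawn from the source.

Step 1 — Angular frequency: ω = 2π·f = 2π·1450 = 9111 rad/s.
Step 2 — Component impedances:
  R1: Z = R = 3560 Ω
  R2: Z = R = 64.9 Ω
  C: Z = 1/(jωC) = -j/(ω·C) = 0 - j155.9 Ω
Step 3 — Parallel branch: R2 || C = 1/(1/R2 + 1/C) = 55.32 - j23.03 Ω.
Step 4 — Series with R1: Z_total = R1 + (R2 || C) = 3615 - j23.03 Ω = 3615∠-0.4° Ω.
Step 5 — Source phasor: V = 16.6∠142.4° V = -13.15 + j10.13 V.
Step 6 — Ohm's law: I = V / Z_total = (-13.15 + j10.13) / (3615 - j23.03) = -0.003656 + j0.002778 A.
Step 7 — Convert to polar: |I| = 0.004591 A, ∠I = 142.8°.

I = 0.004591∠142.8° A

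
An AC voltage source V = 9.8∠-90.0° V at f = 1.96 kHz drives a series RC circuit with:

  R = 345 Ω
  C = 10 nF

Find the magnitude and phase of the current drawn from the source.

Step 1 — Angular frequency: ω = 2π·f = 2π·1960 = 1.232e+04 rad/s.
Step 2 — Component impedances:
  R: Z = R = 345 Ω
  C: Z = 1/(jωC) = -j/(ω·C) = 0 - j8120 Ω
Step 3 — Series combination: Z_total = R + C = 345 - j8120 Ω = 8127∠-87.6° Ω.
Step 4 — Source phasor: V = 9.8∠-90.0° V = 0 - j9.8 V.
Step 5 — Ohm's law: I = V / Z_total = (0 - j9.8) / (345 - j8120) = 0.001205 - j5.118e-05 A.
Step 6 — Convert to polar: |I| = 0.001206 A, ∠I = -2.4°.

I = 0.001206∠-2.4° A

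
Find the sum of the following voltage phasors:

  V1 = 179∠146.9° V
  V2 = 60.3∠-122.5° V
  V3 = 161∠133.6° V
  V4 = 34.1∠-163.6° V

Step 1 — Convert each phasor to rectangular form:
  V1 = 179·(cos(146.9°) + j·sin(146.9°)) = -150 + j97.75 V
  V2 = 60.3·(cos(-122.5°) + j·sin(-122.5°)) = -32.4 - j50.86 V
  V3 = 161·(cos(133.6°) + j·sin(133.6°)) = -111 + j116.6 V
  V4 = 34.1·(cos(-163.6°) + j·sin(-163.6°)) = -32.71 - j9.628 V
Step 2 — Sum components: V_total = -326.1 + j153.9 V.
Step 3 — Convert to polar: |V_total| = 360.6 V, ∠V_total = 154.7°.

V_total = 360.6∠154.7° V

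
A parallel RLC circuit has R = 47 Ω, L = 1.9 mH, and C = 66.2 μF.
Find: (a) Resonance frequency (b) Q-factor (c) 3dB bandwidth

Step 1 — Resonance: ω₀ = 1/√(LC) = 1/√(0.0019·6.62e-05) = 2820 rad/s.
Step 2 — f₀ = ω₀/(2π) = 448.8 Hz.
Step 3 — Parallel Q: Q = R/(ω₀L) = 47/(2820·0.0019) = 8.773.
Step 4 — Bandwidth: Δω = ω₀/Q = 321.4 rad/s; BW = Δω/(2π) = 51.15 Hz.

(a) f₀ = 448.8 Hz  (b) Q = 8.773  (c) BW = 51.15 Hz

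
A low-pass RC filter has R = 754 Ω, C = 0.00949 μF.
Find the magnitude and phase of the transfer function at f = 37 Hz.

Step 1 — Angular frequency: ω = 2π·37 = 232.5 rad/s.
Step 2 — Transfer function: H(jω) = 1/(1 + jωRC).
Step 3 — Denominator: 1 + jωRC = 1 + j·232.5·754·9.49e-09 = 1 + j0.001663.
Step 4 — H = 1 - j0.001663.
Step 5 — Magnitude: |H| = 1 (-0.0 dB); phase: φ = -0.1°.

|H| = 1 (-0.0 dB), φ = -0.1°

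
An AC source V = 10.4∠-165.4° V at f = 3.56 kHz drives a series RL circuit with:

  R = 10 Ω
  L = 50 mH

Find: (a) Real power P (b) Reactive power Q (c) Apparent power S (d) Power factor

Step 1 — Angular frequency: ω = 2π·f = 2π·3560 = 2.237e+04 rad/s.
Step 2 — Component impedances:
  R: Z = R = 10 Ω
  L: Z = jωL = j·2.237e+04·0.05 = 0 + j1118 Ω
Step 3 — Series combination: Z_total = R + L = 10 + j1118 Ω = 1118∠89.5° Ω.
Step 4 — Source phasor: V = 10.4∠-165.4° V = -10.06 - j2.622 V.
Step 5 — Current: I = V / Z = -0.002424 + j0.008977 A = 0.009299∠105.1° A.
Step 6 — Complex power: S = V·I* = 0.0008646 + j0.0967 VA.
Step 7 — Real power: P = Re(S) = 0.0008646 W.
Step 8 — Reactive power: Q = Im(S) = 0.0967 VAR.
Step 9 — Apparent power: |S| = 0.09671 VA.
Step 10 — Power factor: PF = P/|S| = 0.008941 (lagging).

(a) P = 0.0008646 W  (b) Q = 0.0967 VAR  (c) S = 0.09671 VA  (d) PF = 0.008941 (lagging)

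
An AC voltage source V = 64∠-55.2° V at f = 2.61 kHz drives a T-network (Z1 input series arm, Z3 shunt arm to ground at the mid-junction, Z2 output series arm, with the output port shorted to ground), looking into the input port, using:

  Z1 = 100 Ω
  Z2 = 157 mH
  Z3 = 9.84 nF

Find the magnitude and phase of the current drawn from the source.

Step 1 — Angular frequency: ω = 2π·f = 2π·2610 = 1.64e+04 rad/s.
Step 2 — Component impedances:
  Z1: Z = R = 100 Ω
  Z2: Z = jωL = j·1.64e+04·0.157 = 0 + j2575 Ω
  Z3: Z = 1/(jωC) = -j/(ω·C) = 0 - j6197 Ω
Step 3 — With the output port shorted to ground, the output series arm Z2 runs from the junction to ground; the shunt arm Z3 also runs from the junction to ground. They appear in parallel: Z3 || Z2 = 0 + j4405 Ω.
Step 4 — Series with input arm Z1: Z_in = Z1 + (Z3 || Z2) = 100 + j4405 Ω = 4406∠88.7° Ω.
Step 5 — Source phasor: V = 64∠-55.2° V = 36.53 - j52.55 V.
Step 6 — Ohm's law: I = V / Z_total = (36.53 - j52.55) / (100 + j4405) = -0.01174 - j0.008559 A.
Step 7 — Convert to polar: |I| = 0.01453 A, ∠I = -143.9°.

I = 0.01453∠-143.9° A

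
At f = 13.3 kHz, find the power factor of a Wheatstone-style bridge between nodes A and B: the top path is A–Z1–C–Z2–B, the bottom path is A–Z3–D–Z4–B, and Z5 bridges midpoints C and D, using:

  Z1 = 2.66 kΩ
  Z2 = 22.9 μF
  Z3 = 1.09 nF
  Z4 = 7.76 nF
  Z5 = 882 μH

Step 1 — Angular frequency: ω = 2π·f = 2π·1.33e+04 = 8.357e+04 rad/s.
Step 2 — Component impedances:
  Z1: Z = R = 2660 Ω
  Z2: Z = 1/(jωC) = -j/(ω·C) = 0 - j0.5226 Ω
  Z3: Z = 1/(jωC) = -j/(ω·C) = 0 - j1.098e+04 Ω
  Z4: Z = 1/(jωC) = -j/(ω·C) = 0 - j1542 Ω
  Z5: Z = jωL = j·8.357e+04·0.000882 = 0 + j73.71 Ω
Step 3 — Bridge requires nodal analysis (the Z5 bridge couples midpoints C and D, so the two paths cannot be reduced to a simple series/parallel combination). Setting node B to ground and injecting 1 A at node A, the 3-node admittance system at A, C, D solves to V_A = Z_AB = 2511 - j613.1 Ω = 2584∠-13.7° Ω.
Step 4 — Power factor: PF = cos(φ) = Re(Z)/|Z| = 2510.5/2584.3 = 0.9714.
Step 5 — Type: Im(Z) = -613.1 ⇒ leading (phase φ = -13.7°).

PF = 0.9714 (leading, φ = -13.7°)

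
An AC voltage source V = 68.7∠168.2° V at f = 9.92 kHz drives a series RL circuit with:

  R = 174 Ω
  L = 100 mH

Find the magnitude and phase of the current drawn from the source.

Step 1 — Angular frequency: ω = 2π·f = 2π·9920 = 6.233e+04 rad/s.
Step 2 — Component impedances:
  R: Z = R = 174 Ω
  L: Z = jωL = j·6.233e+04·0.1 = 0 + j6233 Ω
Step 3 — Series combination: Z_total = R + L = 174 + j6233 Ω = 6235∠88.4° Ω.
Step 4 — Source phasor: V = 68.7∠168.2° V = -67.25 + j14.05 V.
Step 5 — Ohm's law: I = V / Z_total = (-67.25 + j14.05) / (174 + j6233) = 0.001951 + j0.01084 A.
Step 6 — Convert to polar: |I| = 0.01102 A, ∠I = 79.8°.

I = 0.01102∠79.8° A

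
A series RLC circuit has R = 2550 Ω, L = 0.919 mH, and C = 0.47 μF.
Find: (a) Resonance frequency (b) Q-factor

Step 1 — Resonance condition Im(Z)=0 gives ω₀ = 1/√(LC).
Step 2 — ω₀ = 1/√(0.000919·4.7e-07) = 4.812e+04 rad/s.
Step 3 — f₀ = ω₀/(2π) = 7658 Hz.
Step 4 — Series Q: Q = ω₀L/R = 4.812e+04·0.000919/2550 = 0.01734.

(a) f₀ = 7658 Hz  (b) Q = 0.01734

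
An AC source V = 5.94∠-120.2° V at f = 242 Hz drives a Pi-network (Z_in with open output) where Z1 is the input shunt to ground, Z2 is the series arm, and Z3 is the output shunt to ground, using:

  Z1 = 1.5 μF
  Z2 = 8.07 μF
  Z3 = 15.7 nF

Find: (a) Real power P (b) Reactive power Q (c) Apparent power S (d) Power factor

Step 1 — Angular frequency: ω = 2π·f = 2π·242 = 1521 rad/s.
Step 2 — Component impedances:
  Z1: Z = 1/(jωC) = -j/(ω·C) = 0 - j438.4 Ω
  Z2: Z = 1/(jωC) = -j/(ω·C) = 0 - j81.5 Ω
  Z3: Z = 1/(jωC) = -j/(ω·C) = 0 - j4.189e+04 Ω
Step 3 — With open output, the series arm Z2 and the output shunt Z3 appear in series to ground: Z2 + Z3 = 0 - j4.197e+04 Ω.
Step 4 — Parallel with input shunt Z1: Z_in = Z1 || (Z2 + Z3) = 0 - j433.9 Ω = 433.9∠-90.0° Ω.
Step 5 — Source phasor: V = 5.94∠-120.2° V = -2.988 - j5.134 V.
Step 6 — Current: I = V / Z = 0.01183 - j0.006886 A = 0.01369∠-30.2° A.
Step 7 — Complex power: S = V·I* = 0 - j0.08132 VA.
Step 8 — Real power: P = Re(S) = 0 W.
Step 9 — Reactive power: Q = Im(S) = -0.08132 VAR.
Step 10 — Apparent power: |S| = 0.08132 VA.
Step 11 — Power factor: PF = P/|S| = 0 (leading).

(a) P = 0 W  (b) Q = -0.08132 VAR  (c) S = 0.08132 VA  (d) PF = 0 (leading)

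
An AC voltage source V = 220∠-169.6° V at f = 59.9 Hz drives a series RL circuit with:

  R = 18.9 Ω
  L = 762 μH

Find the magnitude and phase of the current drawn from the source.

Step 1 — Angular frequency: ω = 2π·f = 2π·59.9 = 376.4 rad/s.
Step 2 — Component impedances:
  R: Z = R = 18.9 Ω
  L: Z = jωL = j·376.4·0.000762 = 0 + j0.2868 Ω
Step 3 — Series combination: Z_total = R + L = 18.9 + j0.2868 Ω = 18.9∠0.9° Ω.
Step 4 — Source phasor: V = 220∠-169.6° V = -216.4 - j39.71 V.
Step 5 — Ohm's law: I = V / Z_total = (-216.4 - j39.71) / (18.9 + j0.2868) = -11.48 - j1.927 A.
Step 6 — Convert to polar: |I| = 11.64 A, ∠I = -170.5°.

I = 11.64∠-170.5° A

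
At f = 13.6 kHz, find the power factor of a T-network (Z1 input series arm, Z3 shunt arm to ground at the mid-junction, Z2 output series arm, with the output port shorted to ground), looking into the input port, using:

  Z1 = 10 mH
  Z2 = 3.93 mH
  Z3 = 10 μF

Step 1 — Angular frequency: ω = 2π·f = 2π·1.36e+04 = 8.545e+04 rad/s.
Step 2 — Component impedances:
  Z1: Z = jωL = j·8.545e+04·0.01 = 0 + j854.5 Ω
  Z2: Z = jωL = j·8.545e+04·0.00393 = 0 + j335.8 Ω
  Z3: Z = 1/(jωC) = -j/(ω·C) = 0 - j1.17 Ω
Step 3 — With the output port shorted to ground, the output series arm Z2 runs from the junction to ground; the shunt arm Z3 also runs from the junction to ground. They appear in parallel: Z3 || Z2 = 0 - j1.174 Ω.
Step 4 — Series with input arm Z1: Z_in = Z1 + (Z3 || Z2) = 0 + j853.3 Ω = 853.3∠90.0° Ω.
Step 5 — Power factor: PF = cos(φ) = Re(Z)/|Z| = 0/853.3 = 0.
Step 6 — Type: Im(Z) = 853.3 ⇒ lagging (phase φ = 90.0°).

PF = 0 (lagging, φ = 90.0°)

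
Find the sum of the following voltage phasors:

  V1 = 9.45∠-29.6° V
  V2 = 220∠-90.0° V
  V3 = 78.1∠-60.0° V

Step 1 — Convert each phasor to rectangular form:
  V1 = 9.45·(cos(-29.6°) + j·sin(-29.6°)) = 8.217 - j4.668 V
  V2 = 220·(cos(-90.0°) + j·sin(-90.0°)) = 0 - j220 V
  V3 = 78.1·(cos(-60.0°) + j·sin(-60.0°)) = 39.05 - j67.64 V
Step 2 — Sum components: V_total = 47.27 - j292.3 V.
Step 3 — Convert to polar: |V_total| = 296.1 V, ∠V_total = -80.8°.

V_total = 296.1∠-80.8° V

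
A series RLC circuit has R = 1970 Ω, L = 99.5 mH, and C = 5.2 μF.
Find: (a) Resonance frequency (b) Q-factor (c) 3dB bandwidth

Step 1 — Resonance condition Im(Z)=0 gives ω₀ = 1/√(LC).
Step 2 — ω₀ = 1/√(0.0995·5.2e-06) = 1390 rad/s.
Step 3 — f₀ = ω₀/(2π) = 221.3 Hz.
Step 4 — Series Q: Q = ω₀L/R = 1390·0.0995/1970 = 0.07022.
Step 5 — 3dB bandwidth: Δω = ω₀/Q = 1.98e+04 rad/s; BW = Δω/(2π) = 3151 Hz.

(a) f₀ = 221.3 Hz  (b) Q = 0.07022  (c) BW = 3151 Hz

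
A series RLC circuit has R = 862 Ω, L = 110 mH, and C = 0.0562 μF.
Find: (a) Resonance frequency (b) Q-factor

Step 1 — Resonance condition Im(Z)=0 gives ω₀ = 1/√(LC).
Step 2 — ω₀ = 1/√(0.11·5.62e-08) = 1.272e+04 rad/s.
Step 3 — f₀ = ω₀/(2π) = 2024 Hz.
Step 4 — Series Q: Q = ω₀L/R = 1.272e+04·0.11/862 = 1.623.

(a) f₀ = 2024 Hz  (b) Q = 1.623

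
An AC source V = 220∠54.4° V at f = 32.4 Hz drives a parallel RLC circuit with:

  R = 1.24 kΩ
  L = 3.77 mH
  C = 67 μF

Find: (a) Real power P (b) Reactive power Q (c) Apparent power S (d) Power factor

Step 1 — Angular frequency: ω = 2π·f = 2π·32.4 = 203.6 rad/s.
Step 2 — Component impedances:
  R: Z = R = 1240 Ω
  L: Z = jωL = j·203.6·0.00377 = 0 + j0.7675 Ω
  C: Z = 1/(jωC) = -j/(ω·C) = 0 - j73.32 Ω
Step 3 — Parallel combination: 1/Z_total = 1/R + 1/L + 1/C; Z_total = 0.0004851 + j0.7756 Ω = 0.7756∠90.0° Ω.
Step 4 — Source phasor: V = 220∠54.4° V = 128.1 + j178.9 V.
Step 5 — Current: I = V / Z = 230.7 - j165 A = 283.7∠-35.6° A.
Step 6 — Complex power: S = V·I* = 39.03 + j6.24e+04 VA.
Step 7 — Real power: P = Re(S) = 39.03 W.
Step 8 — Reactive power: Q = Im(S) = 6.24e+04 VAR.
Step 9 — Apparent power: |S| = 6.24e+04 VA.
Step 10 — Power factor: PF = P/|S| = 0.0006255 (lagging).

(a) P = 39.03 W  (b) Q = 6.24e+04 VAR  (c) S = 6.24e+04 VA  (d) PF = 0.0006255 (lagging)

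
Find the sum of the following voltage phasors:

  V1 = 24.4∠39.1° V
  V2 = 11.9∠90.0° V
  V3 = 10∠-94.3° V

Step 1 — Convert each phasor to rectangular form:
  V1 = 24.4·(cos(39.1°) + j·sin(39.1°)) = 18.94 + j15.39 V
  V2 = 11.9·(cos(90.0°) + j·sin(90.0°)) = 0 + j11.9 V
  V3 = 10·(cos(-94.3°) + j·sin(-94.3°)) = -0.7498 - j9.972 V
Step 2 — Sum components: V_total = 18.19 + j17.32 V.
Step 3 — Convert to polar: |V_total| = 25.11 V, ∠V_total = 43.6°.

V_total = 25.11∠43.6° V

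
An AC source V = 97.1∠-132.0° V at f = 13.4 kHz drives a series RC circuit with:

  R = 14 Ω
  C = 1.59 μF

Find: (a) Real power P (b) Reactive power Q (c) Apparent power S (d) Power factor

Step 1 — Angular frequency: ω = 2π·f = 2π·1.34e+04 = 8.419e+04 rad/s.
Step 2 — Component impedances:
  R: Z = R = 14 Ω
  C: Z = 1/(jωC) = -j/(ω·C) = 0 - j7.47 Ω
Step 3 — Series combination: Z_total = R + C = 14 - j7.47 Ω = 15.87∠-28.1° Ω.
Step 4 — Source phasor: V = 97.1∠-132.0° V = -64.97 - j72.16 V.
Step 5 — Current: I = V / Z = -1.472 - j5.94 A = 6.119∠-103.9° A.
Step 6 — Complex power: S = V·I* = 524.2 - j279.7 VA.
Step 7 — Real power: P = Re(S) = 524.2 W.
Step 8 — Reactive power: Q = Im(S) = -279.7 VAR.
Step 9 — Apparent power: |S| = 594.2 VA.
Step 10 — Power factor: PF = P/|S| = 0.8823 (leading).

(a) P = 524.2 W  (b) Q = -279.7 VAR  (c) S = 594.2 VA  (d) PF = 0.8823 (leading)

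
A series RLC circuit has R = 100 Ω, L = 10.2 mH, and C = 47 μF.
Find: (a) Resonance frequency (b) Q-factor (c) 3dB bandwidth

Step 1 — Resonance condition Im(Z)=0 gives ω₀ = 1/√(LC).
Step 2 — ω₀ = 1/√(0.0102·4.7e-05) = 1444 rad/s.
Step 3 — f₀ = ω₀/(2π) = 229.9 Hz.
Step 4 — Series Q: Q = ω₀L/R = 1444·0.0102/100 = 0.1473.
Step 5 — 3dB bandwidth: Δω = ω₀/Q = 9804 rad/s; BW = Δω/(2π) = 1560 Hz.

(a) f₀ = 229.9 Hz  (b) Q = 0.1473  (c) BW = 1560 Hz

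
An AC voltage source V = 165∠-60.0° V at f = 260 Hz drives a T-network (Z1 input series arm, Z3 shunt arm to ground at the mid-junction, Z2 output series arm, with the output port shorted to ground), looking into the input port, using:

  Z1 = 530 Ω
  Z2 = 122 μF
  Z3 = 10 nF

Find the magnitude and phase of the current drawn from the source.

Step 1 — Angular frequency: ω = 2π·f = 2π·260 = 1634 rad/s.
Step 2 — Component impedances:
  Z1: Z = R = 530 Ω
  Z2: Z = 1/(jωC) = -j/(ω·C) = 0 - j5.017 Ω
  Z3: Z = 1/(jωC) = -j/(ω·C) = 0 - j6.121e+04 Ω
Step 3 — With the output port shorted to ground, the output series arm Z2 runs from the junction to ground; the shunt arm Z3 also runs from the junction to ground. They appear in parallel: Z3 || Z2 = 0 - j5.017 Ω.
Step 4 — Series with input arm Z1: Z_in = Z1 + (Z3 || Z2) = 530 - j5.017 Ω = 530∠-0.5° Ω.
Step 5 — Source phasor: V = 165∠-60.0° V = 82.5 - j142.9 V.
Step 6 — Ohm's law: I = V / Z_total = (82.5 - j142.9) / (530 - j5.017) = 0.1582 - j0.2681 A.
Step 7 — Convert to polar: |I| = 0.3113 A, ∠I = -59.5°.

I = 0.3113∠-59.5° A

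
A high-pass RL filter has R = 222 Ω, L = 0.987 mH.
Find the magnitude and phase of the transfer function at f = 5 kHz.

Step 1 — Angular frequency: ω = 2π·5000 = 3.142e+04 rad/s.
Step 2 — Transfer function: H(jω) = jωL/(R + jωL).
Step 3 — Numerator jωL = j·31.01; denominator R + jωL = 222 + j31.01.
Step 4 — H = 0.01914 + j0.137.
Step 5 — Magnitude: |H| = 0.1383 (-17.2 dB); phase: φ = 82.0°.

|H| = 0.1383 (-17.2 dB), φ = 82.0°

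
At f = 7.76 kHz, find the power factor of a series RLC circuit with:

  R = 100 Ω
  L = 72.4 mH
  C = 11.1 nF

Step 1 — Angular frequency: ω = 2π·f = 2π·7760 = 4.876e+04 rad/s.
Step 2 — Component impedances:
  R: Z = R = 100 Ω
  L: Z = jωL = j·4.876e+04·0.0724 = 0 + j3530 Ω
  C: Z = 1/(jωC) = -j/(ω·C) = 0 - j1848 Ω
Step 3 — Series combination: Z_total = R + L + C = 100 + j1682 Ω = 1685∠86.6° Ω.
Step 4 — Power factor: PF = cos(φ) = Re(Z)/|Z| = 100/1685.3 = 0.05934.
Step 5 — Type: Im(Z) = 1682 ⇒ lagging (phase φ = 86.6°).

PF = 0.05934 (lagging, φ = 86.6°)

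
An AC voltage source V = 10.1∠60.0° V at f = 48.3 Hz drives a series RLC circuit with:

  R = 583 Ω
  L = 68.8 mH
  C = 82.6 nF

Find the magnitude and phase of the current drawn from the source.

Step 1 — Angular frequency: ω = 2π·f = 2π·48.3 = 303.5 rad/s.
Step 2 — Component impedances:
  R: Z = R = 583 Ω
  L: Z = jωL = j·303.5·0.0688 = 0 + j20.88 Ω
  C: Z = 1/(jωC) = -j/(ω·C) = 0 - j3.989e+04 Ω
Step 3 — Series combination: Z_total = R + L + C = 583 - j3.987e+04 Ω = 3.988e+04∠-89.2° Ω.
Step 4 — Source phasor: V = 10.1∠60.0° V = 5.05 + j8.747 V.
Step 5 — Ohm's law: I = V / Z_total = (5.05 + j8.747) / (583 - j3.987e+04) = -0.0002175 + j0.0001298 A.
Step 6 — Convert to polar: |I| = 0.0002533 A, ∠I = 149.2°.

I = 0.0002533∠149.2° A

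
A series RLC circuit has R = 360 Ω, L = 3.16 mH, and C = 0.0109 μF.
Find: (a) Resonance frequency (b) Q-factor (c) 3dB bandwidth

Step 1 — Resonance: ω₀ = 1/√(LC) = 1/√(0.00316·1.09e-08) = 1.704e+05 rad/s.
Step 2 — f₀ = ω₀/(2π) = 2.712e+04 Hz.
Step 3 — Series Q: Q = ω₀L/R = 1.704e+05·0.00316/360 = 1.496.
Step 4 — Bandwidth: Δω = ω₀/Q = 1.139e+05 rad/s; BW = Δω/(2π) = 1.813e+04 Hz.

(a) f₀ = 2.712e+04 Hz  (b) Q = 1.496  (c) BW = 1.813e+04 Hz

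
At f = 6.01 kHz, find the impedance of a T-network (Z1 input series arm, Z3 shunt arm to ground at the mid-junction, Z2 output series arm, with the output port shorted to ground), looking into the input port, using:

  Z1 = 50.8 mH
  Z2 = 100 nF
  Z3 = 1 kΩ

Step 1 — Angular frequency: ω = 2π·f = 2π·6010 = 3.776e+04 rad/s.
Step 2 — Component impedances:
  Z1: Z = jωL = j·3.776e+04·0.0508 = 0 + j1918 Ω
  Z2: Z = 1/(jωC) = -j/(ω·C) = 0 - j264.8 Ω
  Z3: Z = R = 1000 Ω
Step 3 — With the output port shorted to ground, the output series arm Z2 runs from the junction to ground; the shunt arm Z3 also runs from the junction to ground. They appear in parallel: Z3 || Z2 = 65.53 - j247.5 Ω.
Step 4 — Series with input arm Z1: Z_in = Z1 + (Z3 || Z2) = 65.53 + j1671 Ω = 1672∠87.8° Ω.

Z = 65.53 + j1671 Ω = 1672∠87.8° Ω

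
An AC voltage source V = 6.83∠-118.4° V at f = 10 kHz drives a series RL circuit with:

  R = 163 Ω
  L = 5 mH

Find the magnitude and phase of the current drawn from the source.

Step 1 — Angular frequency: ω = 2π·f = 2π·1e+04 = 6.283e+04 rad/s.
Step 2 — Component impedances:
  R: Z = R = 163 Ω
  L: Z = jωL = j·6.283e+04·0.005 = 0 + j314.2 Ω
Step 3 — Series combination: Z_total = R + L = 163 + j314.2 Ω = 353.9∠62.6° Ω.
Step 4 — Source phasor: V = 6.83∠-118.4° V = -3.249 - j6.008 V.
Step 5 — Ohm's law: I = V / Z_total = (-3.249 - j6.008) / (163 + j314.2) = -0.01929 + j0.0003293 A.
Step 6 — Convert to polar: |I| = 0.0193 A, ∠I = 179.0°.

I = 0.0193∠179.0° A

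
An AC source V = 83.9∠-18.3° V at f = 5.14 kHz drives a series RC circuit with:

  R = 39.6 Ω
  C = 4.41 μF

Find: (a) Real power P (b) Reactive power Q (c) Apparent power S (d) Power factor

Step 1 — Angular frequency: ω = 2π·f = 2π·5140 = 3.23e+04 rad/s.
Step 2 — Component impedances:
  R: Z = R = 39.6 Ω
  C: Z = 1/(jωC) = -j/(ω·C) = 0 - j7.021 Ω
Step 3 — Series combination: Z_total = R + C = 39.6 - j7.021 Ω = 40.22∠-10.1° Ω.
Step 4 — Source phasor: V = 83.9∠-18.3° V = 79.66 - j26.34 V.
Step 5 — Current: I = V / Z = 2.065 - j0.2992 A = 2.086∠-8.2° A.
Step 6 — Complex power: S = V·I* = 172.3 - j30.56 VA.
Step 7 — Real power: P = Re(S) = 172.3 W.
Step 8 — Reactive power: Q = Im(S) = -30.56 VAR.
Step 9 — Apparent power: |S| = 175 VA.
Step 10 — Power factor: PF = P/|S| = 0.9846 (leading).

(a) P = 172.3 W  (b) Q = -30.56 VAR  (c) S = 175 VA  (d) PF = 0.9846 (leading)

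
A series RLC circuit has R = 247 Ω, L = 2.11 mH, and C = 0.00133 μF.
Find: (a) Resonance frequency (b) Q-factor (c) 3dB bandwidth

Step 1 — Resonance: ω₀ = 1/√(LC) = 1/√(0.00211·1.33e-09) = 5.969e+05 rad/s.
Step 2 — f₀ = ω₀/(2π) = 9.501e+04 Hz.
Step 3 — Series Q: Q = ω₀L/R = 5.969e+05·0.00211/247 = 5.099.
Step 4 — Bandwidth: Δω = ω₀/Q = 1.171e+05 rad/s; BW = Δω/(2π) = 1.863e+04 Hz.

(a) f₀ = 9.501e+04 Hz  (b) Q = 5.099  (c) BW = 1.863e+04 Hz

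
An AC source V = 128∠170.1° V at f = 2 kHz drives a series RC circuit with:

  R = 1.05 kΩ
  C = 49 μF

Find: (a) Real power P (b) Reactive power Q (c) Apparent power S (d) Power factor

Step 1 — Angular frequency: ω = 2π·f = 2π·2000 = 1.257e+04 rad/s.
Step 2 — Component impedances:
  R: Z = R = 1050 Ω
  C: Z = 1/(jωC) = -j/(ω·C) = 0 - j1.624 Ω
Step 3 — Series combination: Z_total = R + C = 1050 - j1.624 Ω = 1050∠-0.1° Ω.
Step 4 — Source phasor: V = 128∠170.1° V = -126.1 + j22.01 V.
Step 5 — Current: I = V / Z = -0.1201 + j0.02077 A = 0.1219∠170.2° A.
Step 6 — Complex power: S = V·I* = 15.6 - j0.02413 VA.
Step 7 — Real power: P = Re(S) = 15.6 W.
Step 8 — Reactive power: Q = Im(S) = -0.02413 VAR.
Step 9 — Apparent power: |S| = 15.6 VA.
Step 10 — Power factor: PF = P/|S| = 1 (leading).

(a) P = 15.6 W  (b) Q = -0.02413 VAR  (c) S = 15.6 VA  (d) PF = 1 (leading)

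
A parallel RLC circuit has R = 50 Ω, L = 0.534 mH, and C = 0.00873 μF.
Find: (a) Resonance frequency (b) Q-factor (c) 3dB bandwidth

Step 1 — Resonance: ω₀ = 1/√(LC) = 1/√(0.000534·8.73e-09) = 4.632e+05 rad/s.
Step 2 — f₀ = ω₀/(2π) = 7.371e+04 Hz.
Step 3 — Parallel Q: Q = R/(ω₀L) = 50/(4.632e+05·0.000534) = 0.2022.
Step 4 — Bandwidth: Δω = ω₀/Q = 2.291e+06 rad/s; BW = Δω/(2π) = 3.646e+05 Hz.

(a) f₀ = 7.371e+04 Hz  (b) Q = 0.2022  (c) BW = 3.646e+05 Hz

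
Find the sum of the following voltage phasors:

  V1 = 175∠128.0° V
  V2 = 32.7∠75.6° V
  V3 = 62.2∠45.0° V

Step 1 — Convert each phasor to rectangular form:
  V1 = 175·(cos(128.0°) + j·sin(128.0°)) = -107.7 + j137.9 V
  V2 = 32.7·(cos(75.6°) + j·sin(75.6°)) = 8.132 + j31.67 V
  V3 = 62.2·(cos(45.0°) + j·sin(45.0°)) = 43.98 + j43.98 V
Step 2 — Sum components: V_total = -55.63 + j213.6 V.
Step 3 — Convert to polar: |V_total| = 220.7 V, ∠V_total = 104.6°.

V_total = 220.7∠104.6° V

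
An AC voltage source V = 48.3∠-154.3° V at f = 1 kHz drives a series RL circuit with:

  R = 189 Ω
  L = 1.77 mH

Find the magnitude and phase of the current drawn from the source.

Step 1 — Angular frequency: ω = 2π·f = 2π·1000 = 6283 rad/s.
Step 2 — Component impedances:
  R: Z = R = 189 Ω
  L: Z = jωL = j·6283·0.00177 = 0 + j11.12 Ω
Step 3 — Series combination: Z_total = R + L = 189 + j11.12 Ω = 189.3∠3.4° Ω.
Step 4 — Source phasor: V = 48.3∠-154.3° V = -43.52 - j20.95 V.
Step 5 — Ohm's law: I = V / Z_total = (-43.52 - j20.95) / (189 + j11.12) = -0.236 - j0.09694 A.
Step 6 — Convert to polar: |I| = 0.2551 A, ∠I = -157.7°.

I = 0.2551∠-157.7° A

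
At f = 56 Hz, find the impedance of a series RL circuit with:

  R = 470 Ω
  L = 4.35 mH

Step 1 — Angular frequency: ω = 2π·f = 2π·56 = 351.9 rad/s.
Step 2 — Component impedances:
  R: Z = R = 470 Ω
  L: Z = jωL = j·351.9·0.00435 = 0 + j1.531 Ω
Step 3 — Series combination: Z_total = R + L = 470 + j1.531 Ω = 470∠0.2° Ω.

Z = 470 + j1.531 Ω = 470∠0.2° Ω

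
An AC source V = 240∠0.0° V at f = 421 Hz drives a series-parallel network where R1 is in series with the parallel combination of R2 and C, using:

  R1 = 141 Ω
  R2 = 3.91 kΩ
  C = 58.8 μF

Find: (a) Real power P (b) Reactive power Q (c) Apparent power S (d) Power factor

Step 1 — Angular frequency: ω = 2π·f = 2π·421 = 2645 rad/s.
Step 2 — Component impedances:
  R1: Z = R = 141 Ω
  R2: Z = R = 3910 Ω
  C: Z = 1/(jωC) = -j/(ω·C) = 0 - j6.429 Ω
Step 3 — Parallel branch: R2 || C = 1/(1/R2 + 1/C) = 0.01057 - j6.429 Ω.
Step 4 — Series with R1: Z_total = R1 + (R2 || C) = 141 - j6.429 Ω = 141.2∠-2.6° Ω.
Step 5 — Source phasor: V = 240∠0.0° V = 240 V.
Step 6 — Current: I = V / Z = 1.698 + j0.07744 A = 1.7∠2.6° A.
Step 7 — Complex power: S = V·I* = 407.6 - j18.59 VA.
Step 8 — Real power: P = Re(S) = 407.6 W.
Step 9 — Reactive power: Q = Im(S) = -18.59 VAR.
Step 10 — Apparent power: |S| = 408.1 VA.
Step 11 — Power factor: PF = P/|S| = 0.999 (leading).

(a) P = 407.6 W  (b) Q = -18.59 VAR  (c) S = 408.1 VA  (d) PF = 0.999 (leading)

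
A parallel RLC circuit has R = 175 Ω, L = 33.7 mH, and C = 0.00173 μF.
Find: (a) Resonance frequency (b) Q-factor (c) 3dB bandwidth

Step 1 — Resonance: ω₀ = 1/√(LC) = 1/√(0.0337·1.73e-09) = 1.31e+05 rad/s.
Step 2 — f₀ = ω₀/(2π) = 2.084e+04 Hz.
Step 3 — Parallel Q: Q = R/(ω₀L) = 175/(1.31e+05·0.0337) = 0.03965.
Step 4 — Bandwidth: Δω = ω₀/Q = 3.303e+06 rad/s; BW = Δω/(2π) = 5.257e+05 Hz.

(a) f₀ = 2.084e+04 Hz  (b) Q = 0.03965  (c) BW = 5.257e+05 Hz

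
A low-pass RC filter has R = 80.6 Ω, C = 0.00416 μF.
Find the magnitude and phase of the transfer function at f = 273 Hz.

Step 1 — Angular frequency: ω = 2π·273 = 1715 rad/s.
Step 2 — Transfer function: H(jω) = 1/(1 + jωRC).
Step 3 — Denominator: 1 + jωRC = 1 + j·1715·80.6·4.16e-09 = 1 + j0.0005751.
Step 4 — H = 1 - j0.0005751.
Step 5 — Magnitude: |H| = 1 (-0.0 dB); phase: φ = -0.0°.

|H| = 1 (-0.0 dB), φ = -0.0°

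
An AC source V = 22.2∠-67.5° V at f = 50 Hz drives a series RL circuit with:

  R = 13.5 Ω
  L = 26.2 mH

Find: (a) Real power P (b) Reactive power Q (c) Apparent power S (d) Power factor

Step 1 — Angular frequency: ω = 2π·f = 2π·50 = 314.2 rad/s.
Step 2 — Component impedances:
  R: Z = R = 13.5 Ω
  L: Z = jωL = j·314.2·0.0262 = 0 + j8.231 Ω
Step 3 — Series combination: Z_total = R + L = 13.5 + j8.231 Ω = 15.81∠31.4° Ω.
Step 4 — Source phasor: V = 22.2∠-67.5° V = 8.496 - j20.51 V.
Step 5 — Current: I = V / Z = -0.2165 - j1.387 A = 1.404∠-98.9° A.
Step 6 — Complex power: S = V·I* = 26.61 + j16.23 VA.
Step 7 — Real power: P = Re(S) = 26.61 W.
Step 8 — Reactive power: Q = Im(S) = 16.23 VAR.
Step 9 — Apparent power: |S| = 31.17 VA.
Step 10 — Power factor: PF = P/|S| = 0.8538 (lagging).

(a) P = 26.61 W  (b) Q = 16.23 VAR  (c) S = 31.17 VA  (d) PF = 0.8538 (lagging)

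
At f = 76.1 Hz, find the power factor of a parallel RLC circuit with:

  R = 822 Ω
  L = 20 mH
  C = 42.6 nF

Step 1 — Angular frequency: ω = 2π·f = 2π·76.1 = 478.2 rad/s.
Step 2 — Component impedances:
  R: Z = R = 822 Ω
  L: Z = jωL = j·478.2·0.02 = 0 + j9.563 Ω
  C: Z = 1/(jωC) = -j/(ω·C) = 0 - j4.909e+04 Ω
Step 3 — Parallel combination: 1/Z_total = 1/R + 1/L + 1/C; Z_total = 0.1113 + j9.564 Ω = 9.564∠89.3° Ω.
Step 4 — Power factor: PF = cos(φ) = Re(Z)/|Z| = 0.1113/9.564 = 0.01164.
Step 5 — Type: Im(Z) = 9.564 ⇒ lagging (phase φ = 89.3°).

PF = 0.01164 (lagging, φ = 89.3°)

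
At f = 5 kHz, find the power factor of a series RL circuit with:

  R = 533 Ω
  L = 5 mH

Step 1 — Angular frequency: ω = 2π·f = 2π·5000 = 3.142e+04 rad/s.
Step 2 — Component impedances:
  R: Z = R = 533 Ω
  L: Z = jωL = j·3.142e+04·0.005 = 0 + j157.1 Ω
Step 3 — Series combination: Z_total = R + L = 533 + j157.1 Ω = 555.7∠16.4° Ω.
Step 4 — Power factor: PF = cos(φ) = Re(Z)/|Z| = 533/555.7 = 0.9592.
Step 5 — Type: Im(Z) = 157.1 ⇒ lagging (phase φ = 16.4°).

PF = 0.9592 (lagging, φ = 16.4°)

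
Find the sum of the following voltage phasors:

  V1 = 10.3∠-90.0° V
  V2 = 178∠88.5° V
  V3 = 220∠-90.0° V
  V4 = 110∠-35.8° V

Step 1 — Convert each phasor to rectangular form:
  V1 = 10.3·(cos(-90.0°) + j·sin(-90.0°)) = 0 - j10.3 V
  V2 = 178·(cos(88.5°) + j·sin(88.5°)) = 4.659 + j177.9 V
  V3 = 220·(cos(-90.0°) + j·sin(-90.0°)) = 0 - j220 V
  V4 = 110·(cos(-35.8°) + j·sin(-35.8°)) = 89.22 - j64.35 V
Step 2 — Sum components: V_total = 93.88 - j116.7 V.
Step 3 — Convert to polar: |V_total| = 149.8 V, ∠V_total = -51.2°.

V_total = 149.8∠-51.2° V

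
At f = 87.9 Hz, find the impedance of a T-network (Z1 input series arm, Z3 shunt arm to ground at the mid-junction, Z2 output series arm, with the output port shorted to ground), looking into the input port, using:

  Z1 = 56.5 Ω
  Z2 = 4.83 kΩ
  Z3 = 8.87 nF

Step 1 — Angular frequency: ω = 2π·f = 2π·87.9 = 552.3 rad/s.
Step 2 — Component impedances:
  Z1: Z = R = 56.5 Ω
  Z2: Z = R = 4830 Ω
  Z3: Z = 1/(jωC) = -j/(ω·C) = 0 - j2.041e+05 Ω
Step 3 — With the output port shorted to ground, the output series arm Z2 runs from the junction to ground; the shunt arm Z3 also runs from the junction to ground. They appear in parallel: Z3 || Z2 = 4827 - j114.2 Ω.
Step 4 — Series with input arm Z1: Z_in = Z1 + (Z3 || Z2) = 4884 - j114.2 Ω = 4885∠-1.3° Ω.

Z = 4884 - j114.2 Ω = 4885∠-1.3° Ω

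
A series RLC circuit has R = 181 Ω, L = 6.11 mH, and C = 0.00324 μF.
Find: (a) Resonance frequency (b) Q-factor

Step 1 — Resonance condition Im(Z)=0 gives ω₀ = 1/√(LC).
Step 2 — ω₀ = 1/√(0.00611·3.24e-09) = 2.248e+05 rad/s.
Step 3 — f₀ = ω₀/(2π) = 3.577e+04 Hz.
Step 4 — Series Q: Q = ω₀L/R = 2.248e+05·0.00611/181 = 7.587.

(a) f₀ = 3.577e+04 Hz  (b) Q = 7.587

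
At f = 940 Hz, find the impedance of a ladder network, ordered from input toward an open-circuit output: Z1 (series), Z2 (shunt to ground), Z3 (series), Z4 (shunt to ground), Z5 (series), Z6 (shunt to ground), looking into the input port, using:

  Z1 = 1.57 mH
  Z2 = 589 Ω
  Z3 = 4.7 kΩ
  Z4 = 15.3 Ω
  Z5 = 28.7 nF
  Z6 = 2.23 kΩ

Step 1 — Angular frequency: ω = 2π·f = 2π·940 = 5906 rad/s.
Step 2 — Component impedances:
  Z1: Z = jωL = j·5906·0.00157 = 0 + j9.273 Ω
  Z2: Z = R = 589 Ω
  Z3: Z = R = 4700 Ω
  Z4: Z = R = 15.3 Ω
  Z5: Z = 1/(jωC) = -j/(ω·C) = 0 - j5899 Ω
  Z6: Z = R = 2230 Ω
Step 3 — Ladder network (open output): work backward from the far end, alternating series and parallel combinations. Z_in = 523.6 + j9.272 Ω = 523.7∠1.0° Ω.

Z = 523.6 + j9.272 Ω = 523.7∠1.0° Ω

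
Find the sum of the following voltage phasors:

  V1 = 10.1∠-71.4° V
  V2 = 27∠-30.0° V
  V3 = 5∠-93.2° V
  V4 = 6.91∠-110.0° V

Step 1 — Convert each phasor to rectangular form:
  V1 = 10.1·(cos(-71.4°) + j·sin(-71.4°)) = 3.221 - j9.572 V
  V2 = 27·(cos(-30.0°) + j·sin(-30.0°)) = 23.38 - j13.5 V
  V3 = 5·(cos(-93.2°) + j·sin(-93.2°)) = -0.2791 - j4.992 V
  V4 = 6.91·(cos(-110.0°) + j·sin(-110.0°)) = -2.363 - j6.493 V
Step 2 — Sum components: V_total = 23.96 - j34.56 V.
Step 3 — Convert to polar: |V_total| = 42.05 V, ∠V_total = -55.3°.

V_total = 42.05∠-55.3° V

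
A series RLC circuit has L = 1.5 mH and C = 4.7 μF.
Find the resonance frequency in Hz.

Step 1 — Resonance condition Im(Z)=0 gives ω₀ = 1/√(LC).
Step 2 — ω₀ = 1/√(0.0015·4.7e-06) = 1.191e+04 rad/s.
Step 3 — f₀ = ω₀/(2π) = 1896 Hz.

f₀ = 1896 Hz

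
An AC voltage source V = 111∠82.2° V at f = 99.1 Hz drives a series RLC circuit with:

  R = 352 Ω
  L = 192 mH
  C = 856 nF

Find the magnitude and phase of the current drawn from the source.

Step 1 — Angular frequency: ω = 2π·f = 2π·99.1 = 622.7 rad/s.
Step 2 — Component impedances:
  R: Z = R = 352 Ω
  L: Z = jωL = j·622.7·0.192 = 0 + j119.6 Ω
  C: Z = 1/(jωC) = -j/(ω·C) = 0 - j1876 Ω
Step 3 — Series combination: Z_total = R + L + C = 352 - j1757 Ω = 1792∠-78.7° Ω.
Step 4 — Source phasor: V = 111∠82.2° V = 15.06 + j110 V.
Step 5 — Ohm's law: I = V / Z_total = (15.06 + j110) / (352 - j1757) = -0.05854 + j0.02031 A.
Step 6 — Convert to polar: |I| = 0.06196 A, ∠I = 160.9°.

I = 0.06196∠160.9° A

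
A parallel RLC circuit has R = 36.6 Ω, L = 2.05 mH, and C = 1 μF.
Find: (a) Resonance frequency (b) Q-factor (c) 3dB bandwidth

Step 1 — Resonance: ω₀ = 1/√(LC) = 1/√(0.00205·1e-06) = 2.209e+04 rad/s.
Step 2 — f₀ = ω₀/(2π) = 3515 Hz.
Step 3 — Parallel Q: Q = R/(ω₀L) = 36.6/(2.209e+04·0.00205) = 0.8084.
Step 4 — Bandwidth: Δω = ω₀/Q = 2.732e+04 rad/s; BW = Δω/(2π) = 4348 Hz.

(a) f₀ = 3515 Hz  (b) Q = 0.8084  (c) BW = 4348 Hz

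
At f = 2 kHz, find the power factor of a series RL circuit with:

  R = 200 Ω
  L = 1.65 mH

Step 1 — Angular frequency: ω = 2π·f = 2π·2000 = 1.257e+04 rad/s.
Step 2 — Component impedances:
  R: Z = R = 200 Ω
  L: Z = jωL = j·1.257e+04·0.00165 = 0 + j20.73 Ω
Step 3 — Series combination: Z_total = R + L = 200 + j20.73 Ω = 201.1∠5.9° Ω.
Step 4 — Power factor: PF = cos(φ) = Re(Z)/|Z| = 200/201.07 = 0.9947.
Step 5 — Type: Im(Z) = 20.73 ⇒ lagging (phase φ = 5.9°).

PF = 0.9947 (lagging, φ = 5.9°)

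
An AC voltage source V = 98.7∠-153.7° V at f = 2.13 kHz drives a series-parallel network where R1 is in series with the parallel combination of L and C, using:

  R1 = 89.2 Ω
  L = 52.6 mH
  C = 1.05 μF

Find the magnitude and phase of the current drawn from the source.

Step 1 — Angular frequency: ω = 2π·f = 2π·2130 = 1.338e+04 rad/s.
Step 2 — Component impedances:
  R1: Z = R = 89.2 Ω
  L: Z = jωL = j·1.338e+04·0.0526 = 0 + j704 Ω
  C: Z = 1/(jωC) = -j/(ω·C) = 0 - j71.16 Ω
Step 3 — Parallel branch: L || C = 1/(1/L + 1/C) = 0 - j79.17 Ω.
Step 4 — Series with R1: Z_total = R1 + (L || C) = 89.2 - j79.17 Ω = 119.3∠-41.6° Ω.
Step 5 — Source phasor: V = 98.7∠-153.7° V = -88.48 - j43.73 V.
Step 6 — Ohm's law: I = V / Z_total = (-88.48 - j43.73) / (89.2 - j79.17) = -0.3115 - j0.7667 A.
Step 7 — Convert to polar: |I| = 0.8276 A, ∠I = -112.1°.

I = 0.8276∠-112.1° A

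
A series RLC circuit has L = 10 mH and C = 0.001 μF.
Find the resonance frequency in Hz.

Step 1 — Resonance condition Im(Z)=0 gives ω₀ = 1/√(LC).
Step 2 — ω₀ = 1/√(0.01·1e-09) = 3.162e+05 rad/s.
Step 3 — f₀ = ω₀/(2π) = 5.033e+04 Hz.

f₀ = 5.033e+04 Hz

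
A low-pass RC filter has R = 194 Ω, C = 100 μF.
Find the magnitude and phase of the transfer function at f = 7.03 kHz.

Step 1 — Angular frequency: ω = 2π·7030 = 4.417e+04 rad/s.
Step 2 — Transfer function: H(jω) = 1/(1 + jωRC).
Step 3 — Denominator: 1 + jωRC = 1 + j·4.417e+04·194·0.0001 = 1 + j856.9.
Step 4 — H = 1.362e-06 - j0.001167.
Step 5 — Magnitude: |H| = 0.001167 (-58.7 dB); phase: φ = -89.9°.

|H| = 0.001167 (-58.7 dB), φ = -89.9°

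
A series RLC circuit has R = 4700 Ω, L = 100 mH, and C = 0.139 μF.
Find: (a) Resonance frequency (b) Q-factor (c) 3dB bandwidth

Step 1 — Resonance condition Im(Z)=0 gives ω₀ = 1/√(LC).
Step 2 — ω₀ = 1/√(0.1·1.39e-07) = 8482 rad/s.
Step 3 — f₀ = ω₀/(2π) = 1350 Hz.
Step 4 — Series Q: Q = ω₀L/R = 8482·0.1/4700 = 0.1805.
Step 5 — 3dB bandwidth: Δω = ω₀/Q = 4.7e+04 rad/s; BW = Δω/(2π) = 7480 Hz.

(a) f₀ = 1350 Hz  (b) Q = 0.1805  (c) BW = 7480 Hz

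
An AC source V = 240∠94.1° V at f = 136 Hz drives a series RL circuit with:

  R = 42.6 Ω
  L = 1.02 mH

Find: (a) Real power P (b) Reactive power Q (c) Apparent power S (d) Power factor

Step 1 — Angular frequency: ω = 2π·f = 2π·136 = 854.5 rad/s.
Step 2 — Component impedances:
  R: Z = R = 42.6 Ω
  L: Z = jωL = j·854.5·0.00102 = 0 + j0.8716 Ω
Step 3 — Series combination: Z_total = R + L = 42.6 + j0.8716 Ω = 42.61∠1.2° Ω.
Step 4 — Source phasor: V = 240∠94.1° V = -17.16 + j239.4 V.
Step 5 — Current: I = V / Z = -0.2877 + j5.625 A = 5.633∠92.9° A.
Step 6 — Complex power: S = V·I* = 1352 + j27.65 VA.
Step 7 — Real power: P = Re(S) = 1352 W.
Step 8 — Reactive power: Q = Im(S) = 27.65 VAR.
Step 9 — Apparent power: |S| = 1352 VA.
Step 10 — Power factor: PF = P/|S| = 0.9998 (lagging).

(a) P = 1352 W  (b) Q = 27.65 VAR  (c) S = 1352 VA  (d) PF = 0.9998 (lagging)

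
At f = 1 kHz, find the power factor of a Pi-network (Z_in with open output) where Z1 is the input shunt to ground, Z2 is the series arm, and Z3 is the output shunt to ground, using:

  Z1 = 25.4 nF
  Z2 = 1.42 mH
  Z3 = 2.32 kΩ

Step 1 — Angular frequency: ω = 2π·f = 2π·1000 = 6283 rad/s.
Step 2 — Component impedances:
  Z1: Z = 1/(jωC) = -j/(ω·C) = 0 - j6266 Ω
  Z2: Z = jωL = j·6283·0.00142 = 0 + j8.922 Ω
  Z3: Z = R = 2320 Ω
Step 3 — With open output, the series arm Z2 and the output shunt Z3 appear in series to ground: Z2 + Z3 = 2320 + j8.922 Ω.
Step 4 — Parallel with input shunt Z1: Z_in = Z1 || (Z2 + Z3) = 2045 - j749.5 Ω = 2178∠-20.1° Ω.
Step 5 — Power factor: PF = cos(φ) = Re(Z)/|Z| = 2045.42/2178.4 = 0.939.
Step 6 — Type: Im(Z) = -749.5 ⇒ leading (phase φ = -20.1°).

PF = 0.939 (leading, φ = -20.1°)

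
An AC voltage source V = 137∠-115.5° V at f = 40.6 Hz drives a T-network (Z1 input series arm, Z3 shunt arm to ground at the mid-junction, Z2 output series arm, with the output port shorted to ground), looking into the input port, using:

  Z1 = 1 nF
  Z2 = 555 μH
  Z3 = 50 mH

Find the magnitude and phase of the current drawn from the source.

Step 1 — Angular frequency: ω = 2π·f = 2π·40.6 = 255.1 rad/s.
Step 2 — Component impedances:
  Z1: Z = 1/(jωC) = -j/(ω·C) = 0 - j3.92e+06 Ω
  Z2: Z = jωL = j·255.1·0.000555 = 0 + j0.1416 Ω
  Z3: Z = jωL = j·255.1·0.05 = 0 + j12.75 Ω
Step 3 — With the output port shorted to ground, the output series arm Z2 runs from the junction to ground; the shunt arm Z3 also runs from the junction to ground. They appear in parallel: Z3 || Z2 = 0 + j0.14 Ω.
Step 4 — Series with input arm Z1: Z_in = Z1 + (Z3 || Z2) = 0 - j3.92e+06 Ω = 3.92e+06∠-90.0° Ω.
Step 5 — Source phasor: V = 137∠-115.5° V = -58.98 - j123.7 V.
Step 6 — Ohm's law: I = V / Z_total = (-58.98 - j123.7) / (0 - j3.92e+06) = 3.154e-05 - j1.505e-05 A.
Step 7 — Convert to polar: |I| = 3.495e-05 A, ∠I = -25.5°.

I = 3.495e-05∠-25.5° A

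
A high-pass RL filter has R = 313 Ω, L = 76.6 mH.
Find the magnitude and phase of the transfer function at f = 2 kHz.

Step 1 — Angular frequency: ω = 2π·2000 = 1.257e+04 rad/s.
Step 2 — Transfer function: H(jω) = jωL/(R + jωL).
Step 3 — Numerator jωL = j·962.6; denominator R + jωL = 313 + j962.6.
Step 4 — H = 0.9044 + j0.2941.
Step 5 — Magnitude: |H| = 0.951 (-0.4 dB); phase: φ = 18.0°.

|H| = 0.951 (-0.4 dB), φ = 18.0°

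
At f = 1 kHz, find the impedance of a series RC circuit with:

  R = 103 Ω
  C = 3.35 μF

Step 1 — Angular frequency: ω = 2π·f = 2π·1000 = 6283 rad/s.
Step 2 — Component impedances:
  R: Z = R = 103 Ω
  C: Z = 1/(jωC) = -j/(ω·C) = 0 - j47.51 Ω
Step 3 — Series combination: Z_total = R + C = 103 - j47.51 Ω = 113.4∠-24.8° Ω.

Z = 103 - j47.51 Ω = 113.4∠-24.8° Ω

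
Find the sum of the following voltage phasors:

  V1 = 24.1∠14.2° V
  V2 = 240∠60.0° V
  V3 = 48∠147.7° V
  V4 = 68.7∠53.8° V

Step 1 — Convert each phasor to rectangular form:
  V1 = 24.1·(cos(14.2°) + j·sin(14.2°)) = 23.36 + j5.912 V
  V2 = 240·(cos(60.0°) + j·sin(60.0°)) = 120 + j207.8 V
  V3 = 48·(cos(147.7°) + j·sin(147.7°)) = -40.57 + j25.65 V
  V4 = 68.7·(cos(53.8°) + j·sin(53.8°)) = 40.57 + j55.44 V
Step 2 — Sum components: V_total = 143.4 + j294.8 V.
Step 3 — Convert to polar: |V_total| = 327.9 V, ∠V_total = 64.1°.

V_total = 327.9∠64.1° V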